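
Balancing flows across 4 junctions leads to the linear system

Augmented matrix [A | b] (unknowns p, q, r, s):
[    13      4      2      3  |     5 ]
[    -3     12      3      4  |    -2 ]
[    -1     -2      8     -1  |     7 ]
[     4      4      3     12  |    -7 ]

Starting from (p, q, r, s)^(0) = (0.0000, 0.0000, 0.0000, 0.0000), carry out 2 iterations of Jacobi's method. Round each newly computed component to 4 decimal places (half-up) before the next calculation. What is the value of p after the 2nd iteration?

0.4359

Iteration 1:
  p = (5 - (4)·0.0000 - (2)·0.0000 - (3)·0.0000) / (13) = 0.3846
  q = (-2 - (-3)·0.0000 - (3)·0.0000 - (4)·0.0000) / (12) = -0.1667
  r = (7 - (-1)·0.0000 - (-2)·0.0000 - (-1)·0.0000) / (8) = 0.8750
  s = (-7 - (4)·0.0000 - (4)·0.0000 - (3)·0.0000) / (12) = -0.5833
Iteration 2:
  p = (5 - (4)·-0.1667 - (2)·0.8750 - (3)·-0.5833) / (13) = 0.4359
  q = (-2 - (-3)·0.3846 - (3)·0.8750 - (4)·-0.5833) / (12) = -0.0948
  r = (7 - (-1)·0.3846 - (-2)·-0.1667 - (-1)·-0.5833) / (8) = 0.8085
  s = (-7 - (4)·0.3846 - (4)·-0.1667 - (3)·0.8750) / (12) = -0.8747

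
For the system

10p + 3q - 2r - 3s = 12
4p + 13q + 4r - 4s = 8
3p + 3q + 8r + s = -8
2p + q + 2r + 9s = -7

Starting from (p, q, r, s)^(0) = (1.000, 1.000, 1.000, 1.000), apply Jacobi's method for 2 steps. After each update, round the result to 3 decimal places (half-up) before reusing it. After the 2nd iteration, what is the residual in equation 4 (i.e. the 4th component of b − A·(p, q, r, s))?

1.285

Iteration 1:
  p = (12 - (3)·1.000 - (-2)·1.000 - (-3)·1.000) / (10) = 1.400
  q = (8 - (4)·1.000 - (4)·1.000 - (-4)·1.000) / (13) = 0.308
  r = (-8 - (3)·1.000 - (3)·1.000 - (1)·1.000) / (8) = -1.875
  s = (-7 - (2)·1.000 - (1)·1.000 - (2)·1.000) / (9) = -1.333
Iteration 2:
  p = (12 - (3)·0.308 - (-2)·-1.875 - (-3)·-1.333) / (10) = 0.333
  q = (8 - (4)·1.400 - (4)·-1.875 - (-4)·-1.333) / (13) = 0.351
  r = (-8 - (3)·1.400 - (3)·0.308 - (1)·-1.333) / (8) = -1.474
  s = (-7 - (2)·1.400 - (1)·0.308 - (2)·-1.875) / (9) = -0.706
Residual b − A·x = (2.551, 5.177, 2.446, 1.285)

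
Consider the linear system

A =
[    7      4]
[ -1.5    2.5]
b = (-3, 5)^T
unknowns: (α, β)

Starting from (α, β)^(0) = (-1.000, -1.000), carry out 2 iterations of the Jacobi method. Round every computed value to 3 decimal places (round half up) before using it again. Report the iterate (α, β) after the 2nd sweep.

(-1.229, 2.086)

Iteration 1:
  α = (-3 - (4)·-1.000) / (7) = 0.143
  β = (5 - (-1.5)·-1.000) / (2.5) = 1.400
Iteration 2:
  α = (-3 - (4)·1.400) / (7) = -1.229
  β = (5 - (-1.5)·0.143) / (2.5) = 2.086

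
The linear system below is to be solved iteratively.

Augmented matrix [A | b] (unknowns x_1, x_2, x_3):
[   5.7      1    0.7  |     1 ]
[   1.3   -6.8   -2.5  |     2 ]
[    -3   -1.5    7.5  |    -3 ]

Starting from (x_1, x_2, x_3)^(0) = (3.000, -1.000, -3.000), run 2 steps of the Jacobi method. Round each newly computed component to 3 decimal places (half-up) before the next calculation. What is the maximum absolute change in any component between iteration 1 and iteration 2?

1.759

Iteration 1:
  x_1 = (1 - (1)·-1.000 - (0.7)·-3.000) / (5.7) = 0.719
  x_2 = (2 - (1.3)·3.000 - (-2.5)·-3.000) / (-6.8) = 1.382
  x_3 = (-3 - (-3)·3.000 - (-1.5)·-1.000) / (7.5) = 0.600
Iteration 2:
  x_1 = (1 - (1)·1.382 - (0.7)·0.600) / (5.7) = -0.141
  x_2 = (2 - (1.3)·0.719 - (-2.5)·0.600) / (-6.8) = -0.377
  x_3 = (-3 - (-3)·0.719 - (-1.5)·1.382) / (7.5) = 0.164
Change: (-0.860, -1.759, -0.436) → max |·| = 1.759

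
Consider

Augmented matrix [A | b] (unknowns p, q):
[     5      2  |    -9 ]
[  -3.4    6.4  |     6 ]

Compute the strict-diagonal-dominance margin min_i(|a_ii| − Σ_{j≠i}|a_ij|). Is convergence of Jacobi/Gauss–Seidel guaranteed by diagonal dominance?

row 1: |5| − (2) = 3
row 2: |6.4| − (3.4) = 3
minimum over rows = 3 → strictly diagonally dominant (convergence guaranteed)

3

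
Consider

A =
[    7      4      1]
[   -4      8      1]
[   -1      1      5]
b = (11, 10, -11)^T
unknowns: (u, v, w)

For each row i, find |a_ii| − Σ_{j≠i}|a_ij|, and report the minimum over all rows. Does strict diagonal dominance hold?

row 1: |7| − (4+1) = 2
row 2: |8| − (4+1) = 3
row 3: |5| − (1+1) = 3
minimum over rows = 2 → strictly diagonally dominant (convergence guaranteed)

2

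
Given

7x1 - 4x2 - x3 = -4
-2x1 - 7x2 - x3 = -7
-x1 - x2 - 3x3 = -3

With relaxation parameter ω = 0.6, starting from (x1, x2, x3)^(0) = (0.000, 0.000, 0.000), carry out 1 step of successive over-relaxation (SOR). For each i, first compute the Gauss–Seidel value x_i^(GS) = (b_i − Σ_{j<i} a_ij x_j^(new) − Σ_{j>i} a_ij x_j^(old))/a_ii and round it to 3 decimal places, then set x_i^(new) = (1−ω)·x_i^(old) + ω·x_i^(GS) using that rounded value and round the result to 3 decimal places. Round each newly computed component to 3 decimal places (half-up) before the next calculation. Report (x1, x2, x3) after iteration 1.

(-0.343, 0.659, 0.537)

Iteration 1:
  x1: GS value = (-4 - (-4)·0.000 - (-1)·0.000) / (7) = -0.571;  x1 ← (1−ω)·0.000 + ω·-0.571 = -0.343
  x2: GS value = (-7 - (-2)·-0.343 - (-1)·0.000) / (-7) = 1.098;  x2 ← (1−ω)·0.000 + ω·1.098 = 0.659
  x3: GS value = (-3 - (-1)·-0.343 - (-1)·0.659) / (-3) = 0.895;  x3 ← (1−ω)·0.000 + ω·0.895 = 0.537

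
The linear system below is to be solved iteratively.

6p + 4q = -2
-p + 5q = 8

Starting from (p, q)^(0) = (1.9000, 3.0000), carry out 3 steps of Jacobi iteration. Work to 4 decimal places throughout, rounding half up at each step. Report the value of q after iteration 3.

1.2693

Iteration 1:
  p = (-2 - (4)·3.0000) / (6) = -2.3333
  q = (8 - (-1)·1.9000) / (5) = 1.9800
Iteration 2:
  p = (-2 - (4)·1.9800) / (6) = -1.6533
  q = (8 - (-1)·-2.3333) / (5) = 1.1333
Iteration 3:
  p = (-2 - (4)·1.1333) / (6) = -1.0889
  q = (8 - (-1)·-1.6533) / (5) = 1.2693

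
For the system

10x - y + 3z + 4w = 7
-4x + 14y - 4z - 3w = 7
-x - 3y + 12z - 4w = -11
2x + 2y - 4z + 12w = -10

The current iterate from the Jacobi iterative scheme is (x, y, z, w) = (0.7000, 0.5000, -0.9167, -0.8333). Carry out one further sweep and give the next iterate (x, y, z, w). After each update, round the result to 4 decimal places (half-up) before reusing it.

One sweep:
  x = (7 - (-1)·0.5000 - (3)·-0.9167 - (4)·-0.8333) / (10) = 1.3583
  y = (7 - (-4)·0.7000 - (-4)·-0.9167 - (-3)·-0.8333) / (14) = 0.2595
  z = (-11 - (-1)·0.7000 - (-3)·0.5000 - (-4)·-0.8333) / (12) = -1.0111
  w = (-10 - (2)·0.7000 - (2)·0.5000 - (-4)·-0.9167) / (12) = -1.3389

(1.3583, 0.2595, -1.0111, -1.3389)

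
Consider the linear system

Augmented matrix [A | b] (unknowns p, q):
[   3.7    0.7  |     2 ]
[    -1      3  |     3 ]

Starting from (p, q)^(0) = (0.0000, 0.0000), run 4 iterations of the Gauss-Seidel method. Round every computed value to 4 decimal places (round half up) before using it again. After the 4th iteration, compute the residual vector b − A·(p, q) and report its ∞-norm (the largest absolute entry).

0.0001

Iteration 1:
  p = (2 - (0.7)·0.0000) / (3.7) = 0.5405
  q = (3 - (-1)·0.5405) / (3) = 1.1802
Iteration 2:
  p = (2 - (0.7)·1.1802) / (3.7) = 0.3173
  q = (3 - (-1)·0.3173) / (3) = 1.1058
Iteration 3:
  p = (2 - (0.7)·1.1058) / (3.7) = 0.3313
  q = (3 - (-1)·0.3313) / (3) = 1.1104
Iteration 4:
  p = (2 - (0.7)·1.1104) / (3.7) = 0.3305
  q = (3 - (-1)·0.3305) / (3) = 1.1102
Residual b − A·x = (0.0000, -0.0001); ∞-norm = 0.0001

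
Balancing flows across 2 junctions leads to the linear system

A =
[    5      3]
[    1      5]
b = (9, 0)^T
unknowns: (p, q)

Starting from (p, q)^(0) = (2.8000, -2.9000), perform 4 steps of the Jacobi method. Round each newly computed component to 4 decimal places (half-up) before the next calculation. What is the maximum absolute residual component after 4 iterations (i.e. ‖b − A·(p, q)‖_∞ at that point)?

Iteration 1:
  p = (9 - (3)·-2.9000) / (5) = 3.5400
  q = (0 - (1)·2.8000) / (5) = -0.5600
Iteration 2:
  p = (9 - (3)·-0.5600) / (5) = 2.1360
  q = (0 - (1)·3.5400) / (5) = -0.7080
Iteration 3:
  p = (9 - (3)·-0.7080) / (5) = 2.2248
  q = (0 - (1)·2.1360) / (5) = -0.4272
Iteration 4:
  p = (9 - (3)·-0.4272) / (5) = 2.0563
  q = (0 - (1)·2.2248) / (5) = -0.4450
Residual b − A·x = (0.0535, 0.1687); ∞-norm = 0.1687

0.1687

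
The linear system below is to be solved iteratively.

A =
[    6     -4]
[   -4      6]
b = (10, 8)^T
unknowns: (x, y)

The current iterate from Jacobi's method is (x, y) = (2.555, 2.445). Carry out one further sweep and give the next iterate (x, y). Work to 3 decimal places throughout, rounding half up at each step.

One sweep:
  x = (10 - (-4)·2.445) / (6) = 3.297
  y = (8 - (-4)·2.555) / (6) = 3.037

(3.297, 3.037)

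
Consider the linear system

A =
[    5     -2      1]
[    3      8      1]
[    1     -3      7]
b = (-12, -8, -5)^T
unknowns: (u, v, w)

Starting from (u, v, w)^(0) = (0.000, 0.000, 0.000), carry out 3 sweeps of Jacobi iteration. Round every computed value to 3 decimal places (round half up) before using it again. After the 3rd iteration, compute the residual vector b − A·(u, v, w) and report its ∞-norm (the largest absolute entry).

1.697

Iteration 1:
  u = (-12 - (-2)·0.000 - (1)·0.000) / (5) = -2.400
  v = (-8 - (3)·0.000 - (1)·0.000) / (8) = -1.000
  w = (-5 - (1)·0.000 - (-3)·0.000) / (7) = -0.714
Iteration 2:
  u = (-12 - (-2)·-1.000 - (1)·-0.714) / (5) = -2.657
  v = (-8 - (3)·-2.400 - (1)·-0.714) / (8) = -0.011
  w = (-5 - (1)·-2.400 - (-3)·-1.000) / (7) = -0.800
Iteration 3:
  u = (-12 - (-2)·-0.011 - (1)·-0.800) / (5) = -2.244
  v = (-8 - (3)·-2.657 - (1)·-0.800) / (8) = 0.096
  w = (-5 - (1)·-2.657 - (-3)·-0.011) / (7) = -0.339
Residual b − A·x = (-0.249, -1.697, -0.095); ∞-norm = 1.697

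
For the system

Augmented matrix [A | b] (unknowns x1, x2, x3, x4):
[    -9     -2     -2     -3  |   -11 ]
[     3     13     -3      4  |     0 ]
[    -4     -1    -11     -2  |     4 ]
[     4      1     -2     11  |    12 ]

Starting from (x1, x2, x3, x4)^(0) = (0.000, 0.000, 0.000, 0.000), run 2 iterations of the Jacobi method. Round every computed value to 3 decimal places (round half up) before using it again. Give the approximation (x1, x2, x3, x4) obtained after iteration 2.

Iteration 1:
  x1 = (-11 - (-2)·0.000 - (-2)·0.000 - (-3)·0.000) / (-9) = 1.222
  x2 = (0 - (3)·0.000 - (-3)·0.000 - (4)·0.000) / (13) = 0.000
  x3 = (4 - (-4)·0.000 - (-1)·0.000 - (-2)·0.000) / (-11) = -0.364
  x4 = (12 - (4)·0.000 - (1)·0.000 - (-2)·0.000) / (11) = 1.091
Iteration 2:
  x1 = (-11 - (-2)·0.000 - (-2)·-0.364 - (-3)·1.091) / (-9) = 0.939
  x2 = (0 - (3)·1.222 - (-3)·-0.364 - (4)·1.091) / (13) = -0.702
  x3 = (4 - (-4)·1.222 - (-1)·0.000 - (-2)·1.091) / (-11) = -1.006
  x4 = (12 - (4)·1.222 - (1)·0.000 - (-2)·-0.364) / (11) = 0.580

(0.939, -0.702, -1.006, 0.580)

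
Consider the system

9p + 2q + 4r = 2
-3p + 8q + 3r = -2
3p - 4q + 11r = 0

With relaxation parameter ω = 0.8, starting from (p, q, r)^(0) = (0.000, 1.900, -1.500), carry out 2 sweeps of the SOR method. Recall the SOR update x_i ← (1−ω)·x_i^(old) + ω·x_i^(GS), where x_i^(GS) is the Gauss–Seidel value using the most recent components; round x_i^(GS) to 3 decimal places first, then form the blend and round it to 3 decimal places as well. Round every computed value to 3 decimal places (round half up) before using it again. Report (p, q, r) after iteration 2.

(0.180, 0.052, -0.057)

Iteration 1:
  p: GS value = (2 - (2)·1.900 - (4)·-1.500) / (9) = 0.467;  p ← (1−ω)·0.000 + ω·0.467 = 0.374
  q: GS value = (-2 - (-3)·0.374 - (3)·-1.500) / (8) = 0.453;  q ← (1−ω)·1.900 + ω·0.453 = 0.742
  r: GS value = (0 - (3)·0.374 - (-4)·0.742) / (11) = 0.168;  r ← (1−ω)·-1.500 + ω·0.168 = -0.166
Iteration 2:
  p: GS value = (2 - (2)·0.742 - (4)·-0.166) / (9) = 0.131;  p ← (1−ω)·0.374 + ω·0.131 = 0.180
  q: GS value = (-2 - (-3)·0.180 - (3)·-0.166) / (8) = -0.120;  q ← (1−ω)·0.742 + ω·-0.120 = 0.052
  r: GS value = (0 - (3)·0.180 - (-4)·0.052) / (11) = -0.030;  r ← (1−ω)·-0.166 + ω·-0.030 = -0.057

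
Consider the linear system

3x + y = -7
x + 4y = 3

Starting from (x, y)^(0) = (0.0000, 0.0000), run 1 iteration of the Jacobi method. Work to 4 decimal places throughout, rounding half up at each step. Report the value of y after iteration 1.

Iteration 1:
  x = (-7 - (1)·0.0000) / (3) = -2.3333
  y = (3 - (1)·0.0000) / (4) = 0.7500

0.7500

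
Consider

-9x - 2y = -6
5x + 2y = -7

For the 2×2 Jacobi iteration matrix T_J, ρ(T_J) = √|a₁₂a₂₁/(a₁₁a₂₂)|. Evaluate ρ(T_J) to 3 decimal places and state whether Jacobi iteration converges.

0.745

a₁₂a₂₁/(a₁₁a₂₂) = (-2)·(5) / ((-9)·(2)) = 0.555556
ρ = √|0.555556| = √0.555556 = 0.745
ρ < 1, so Jacobi converges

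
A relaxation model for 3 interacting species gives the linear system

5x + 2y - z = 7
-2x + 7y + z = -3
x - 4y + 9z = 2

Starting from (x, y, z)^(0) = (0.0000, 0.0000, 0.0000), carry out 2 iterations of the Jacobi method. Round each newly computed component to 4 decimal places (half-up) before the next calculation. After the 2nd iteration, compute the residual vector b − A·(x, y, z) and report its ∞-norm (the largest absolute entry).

1.2571

Iteration 1:
  x = (7 - (2)·0.0000 - (-1)·0.0000) / (5) = 1.4000
  y = (-3 - (-2)·0.0000 - (1)·0.0000) / (7) = -0.4286
  z = (2 - (1)·0.0000 - (-4)·0.0000) / (9) = 0.2222
Iteration 2:
  x = (7 - (2)·-0.4286 - (-1)·0.2222) / (5) = 1.6159
  y = (-3 - (-2)·1.4000 - (1)·0.2222) / (7) = -0.0603
  z = (2 - (1)·1.4000 - (-4)·-0.4286) / (9) = -0.1238
Residual b − A·x = (-1.0827, 0.7777, 1.2571); ∞-norm = 1.2571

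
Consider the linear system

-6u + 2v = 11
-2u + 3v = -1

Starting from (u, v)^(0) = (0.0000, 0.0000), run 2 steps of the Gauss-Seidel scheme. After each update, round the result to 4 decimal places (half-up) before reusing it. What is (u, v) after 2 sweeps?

(-2.3518, -1.9012)

Iteration 1:
  u = (11 - (2)·0.0000) / (-6) = -1.8333
  v = (-1 - (-2)·-1.8333) / (3) = -1.5555
Iteration 2:
  u = (11 - (2)·-1.5555) / (-6) = -2.3518
  v = (-1 - (-2)·-2.3518) / (3) = -1.9012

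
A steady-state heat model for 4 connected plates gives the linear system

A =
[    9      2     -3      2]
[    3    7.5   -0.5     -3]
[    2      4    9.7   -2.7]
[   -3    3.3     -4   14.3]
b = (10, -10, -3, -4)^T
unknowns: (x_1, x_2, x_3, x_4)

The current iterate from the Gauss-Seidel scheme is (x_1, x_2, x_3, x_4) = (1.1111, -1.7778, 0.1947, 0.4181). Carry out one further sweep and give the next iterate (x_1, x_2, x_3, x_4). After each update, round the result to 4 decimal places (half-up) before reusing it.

(1.4782, -1.7444, 0.2217, 0.4950)

One sweep:
  x_1 = (10 - (2)·-1.7778 - (-3)·0.1947 - (2)·0.4181) / (9) = 1.4782
  x_2 = (-10 - (3)·1.4782 - (-0.5)·0.1947 - (-3)·0.4181) / (7.5) = -1.7444
  x_3 = (-3 - (2)·1.4782 - (4)·-1.7444 - (-2.7)·0.4181) / (9.7) = 0.2217
  x_4 = (-4 - (-3)·1.4782 - (3.3)·-1.7444 - (-4)·0.2217) / (14.3) = 0.4950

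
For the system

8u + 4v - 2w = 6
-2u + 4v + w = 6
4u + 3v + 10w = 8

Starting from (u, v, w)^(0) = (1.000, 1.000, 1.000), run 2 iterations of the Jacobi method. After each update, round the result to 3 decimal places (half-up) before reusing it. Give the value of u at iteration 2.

Iteration 1:
  u = (6 - (4)·1.000 - (-2)·1.000) / (8) = 0.500
  v = (6 - (-2)·1.000 - (1)·1.000) / (4) = 1.750
  w = (8 - (4)·1.000 - (3)·1.000) / (10) = 0.100
Iteration 2:
  u = (6 - (4)·1.750 - (-2)·0.100) / (8) = -0.100
  v = (6 - (-2)·0.500 - (1)·0.100) / (4) = 1.725
  w = (8 - (4)·0.500 - (3)·1.750) / (10) = 0.075

-0.100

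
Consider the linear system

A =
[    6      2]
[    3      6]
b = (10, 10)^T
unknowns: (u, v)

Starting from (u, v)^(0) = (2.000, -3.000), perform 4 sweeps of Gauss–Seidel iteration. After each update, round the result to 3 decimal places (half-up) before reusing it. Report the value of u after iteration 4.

Iteration 1:
  u = (10 - (2)·-3.000) / (6) = 2.667
  v = (10 - (3)·2.667) / (6) = 0.333
Iteration 2:
  u = (10 - (2)·0.333) / (6) = 1.556
  v = (10 - (3)·1.556) / (6) = 0.889
Iteration 3:
  u = (10 - (2)·0.889) / (6) = 1.370
  v = (10 - (3)·1.370) / (6) = 0.982
Iteration 4:
  u = (10 - (2)·0.982) / (6) = 1.339
  v = (10 - (3)·1.339) / (6) = 0.997

1.339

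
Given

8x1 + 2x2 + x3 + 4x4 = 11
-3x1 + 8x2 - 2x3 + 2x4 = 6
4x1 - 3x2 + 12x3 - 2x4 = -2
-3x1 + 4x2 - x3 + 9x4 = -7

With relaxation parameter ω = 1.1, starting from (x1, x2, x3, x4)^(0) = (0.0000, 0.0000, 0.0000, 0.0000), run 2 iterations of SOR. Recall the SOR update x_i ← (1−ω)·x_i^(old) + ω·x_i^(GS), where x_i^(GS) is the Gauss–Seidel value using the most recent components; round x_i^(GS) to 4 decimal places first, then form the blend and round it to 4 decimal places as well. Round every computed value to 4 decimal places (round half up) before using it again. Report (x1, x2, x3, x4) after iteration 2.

Iteration 1:
  x1: GS value = (11 - (2)·0.0000 - (1)·0.0000 - (4)·0.0000) / (8) = 1.3750;  x1 ← (1−ω)·0.0000 + ω·1.3750 = 1.5125
  x2: GS value = (6 - (-3)·1.5125 - (-2)·0.0000 - (2)·0.0000) / (8) = 1.3172;  x2 ← (1−ω)·0.0000 + ω·1.3172 = 1.4489
  x3: GS value = (-2 - (4)·1.5125 - (-3)·1.4489 - (-2)·0.0000) / (12) = -0.3086;  x3 ← (1−ω)·0.0000 + ω·-0.3086 = -0.3395
  x4: GS value = (-7 - (-3)·1.5125 - (4)·1.4489 - (-1)·-0.3395) / (9) = -0.9553;  x4 ← (1−ω)·0.0000 + ω·-0.9553 = -1.0508
Iteration 2:
  x1: GS value = (11 - (2)·1.4489 - (1)·-0.3395 - (4)·-1.0508) / (8) = 1.5806;  x1 ← (1−ω)·1.5125 + ω·1.5806 = 1.5874
  x2: GS value = (6 - (-3)·1.5874 - (-2)·-0.3395 - (2)·-1.0508) / (8) = 1.5231;  x2 ← (1−ω)·1.4489 + ω·1.5231 = 1.5305
  x3: GS value = (-2 - (4)·1.5874 - (-3)·1.5305 - (-2)·-1.0508) / (12) = -0.4883;  x3 ← (1−ω)·-0.3395 + ω·-0.4883 = -0.5032
  x4: GS value = (-7 - (-3)·1.5874 - (4)·1.5305 - (-1)·-0.5032) / (9) = -0.9848;  x4 ← (1−ω)·-1.0508 + ω·-0.9848 = -0.9782

(1.5874, 1.5305, -0.5032, -0.9782)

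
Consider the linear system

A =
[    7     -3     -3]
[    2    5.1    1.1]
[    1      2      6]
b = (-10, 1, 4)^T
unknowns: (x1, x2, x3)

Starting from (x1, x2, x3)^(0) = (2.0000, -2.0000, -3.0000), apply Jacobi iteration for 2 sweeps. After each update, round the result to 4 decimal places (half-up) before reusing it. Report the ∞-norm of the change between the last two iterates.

2.5966

Iteration 1:
  x1 = (-10 - (-3)·-2.0000 - (-3)·-3.0000) / (7) = -3.5714
  x2 = (1 - (2)·2.0000 - (1.1)·-3.0000) / (5.1) = 0.0588
  x3 = (4 - (1)·2.0000 - (2)·-2.0000) / (6) = 1.0000
Iteration 2:
  x1 = (-10 - (-3)·0.0588 - (-3)·1.0000) / (7) = -0.9748
  x2 = (1 - (2)·-3.5714 - (1.1)·1.0000) / (5.1) = 1.3809
  x3 = (4 - (1)·-3.5714 - (2)·0.0588) / (6) = 1.2423
Change: (2.5966, 1.3221, 0.2423) → max |·| = 2.5966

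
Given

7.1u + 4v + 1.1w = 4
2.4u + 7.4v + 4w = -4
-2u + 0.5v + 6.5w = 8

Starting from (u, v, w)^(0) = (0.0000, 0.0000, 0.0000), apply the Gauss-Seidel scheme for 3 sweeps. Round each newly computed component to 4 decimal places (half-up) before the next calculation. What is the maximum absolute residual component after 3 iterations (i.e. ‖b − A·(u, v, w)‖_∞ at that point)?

0.6838

Iteration 1:
  u = (4 - (4)·0.0000 - (1.1)·0.0000) / (7.1) = 0.5634
  v = (-4 - (2.4)·0.5634 - (4)·0.0000) / (7.4) = -0.7233
  w = (8 - (-2)·0.5634 - (0.5)·-0.7233) / (6.5) = 1.4598
Iteration 2:
  u = (4 - (4)·-0.7233 - (1.1)·1.4598) / (7.1) = 0.7447
  v = (-4 - (2.4)·0.7447 - (4)·1.4598) / (7.4) = -1.5711
  w = (8 - (-2)·0.7447 - (0.5)·-1.5711) / (6.5) = 1.5808
Iteration 3:
  u = (4 - (4)·-1.5711 - (1.1)·1.5808) / (7.1) = 1.2036
  v = (-4 - (2.4)·1.2036 - (4)·1.5808) / (7.4) = -1.7854
  w = (8 - (-2)·1.2036 - (0.5)·-1.7854) / (6.5) = 1.7384
Residual b − A·x = (0.6838, -0.6303, 0.0003); ∞-norm = 0.6838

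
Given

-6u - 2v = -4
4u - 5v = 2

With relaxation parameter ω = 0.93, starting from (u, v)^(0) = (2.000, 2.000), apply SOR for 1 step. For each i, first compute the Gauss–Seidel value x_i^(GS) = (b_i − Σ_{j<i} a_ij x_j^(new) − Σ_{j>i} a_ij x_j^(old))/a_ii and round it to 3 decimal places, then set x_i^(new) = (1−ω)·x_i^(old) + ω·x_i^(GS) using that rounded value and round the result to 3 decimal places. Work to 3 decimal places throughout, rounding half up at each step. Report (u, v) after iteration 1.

(0.140, -0.128)

Iteration 1:
  u: GS value = (-4 - (-2)·2.000) / (-6) = 0.000;  u ← (1−ω)·2.000 + ω·0.000 = 0.140
  v: GS value = (2 - (4)·0.140) / (-5) = -0.288;  v ← (1−ω)·2.000 + ω·-0.288 = -0.128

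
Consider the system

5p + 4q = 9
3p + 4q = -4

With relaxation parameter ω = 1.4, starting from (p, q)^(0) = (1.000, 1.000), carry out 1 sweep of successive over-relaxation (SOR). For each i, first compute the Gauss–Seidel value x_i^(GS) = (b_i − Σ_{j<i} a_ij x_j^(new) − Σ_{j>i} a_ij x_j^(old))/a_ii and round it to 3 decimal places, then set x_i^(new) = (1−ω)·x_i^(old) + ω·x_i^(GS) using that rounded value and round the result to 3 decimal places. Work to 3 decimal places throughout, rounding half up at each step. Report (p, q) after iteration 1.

Iteration 1:
  p: GS value = (9 - (4)·1.000) / (5) = 1.000;  p ← (1−ω)·1.000 + ω·1.000 = 1.000
  q: GS value = (-4 - (3)·1.000) / (4) = -1.750;  q ← (1−ω)·1.000 + ω·-1.750 = -2.850

(1.000, -2.850)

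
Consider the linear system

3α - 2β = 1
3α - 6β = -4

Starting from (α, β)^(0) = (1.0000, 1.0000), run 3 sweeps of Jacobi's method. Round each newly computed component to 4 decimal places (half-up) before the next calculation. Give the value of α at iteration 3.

1.1111

Iteration 1:
  α = (1 - (-2)·1.0000) / (3) = 1.0000
  β = (-4 - (3)·1.0000) / (-6) = 1.1667
Iteration 2:
  α = (1 - (-2)·1.1667) / (3) = 1.1111
  β = (-4 - (3)·1.0000) / (-6) = 1.1667
Iteration 3:
  α = (1 - (-2)·1.1667) / (3) = 1.1111
  β = (-4 - (3)·1.1111) / (-6) = 1.2222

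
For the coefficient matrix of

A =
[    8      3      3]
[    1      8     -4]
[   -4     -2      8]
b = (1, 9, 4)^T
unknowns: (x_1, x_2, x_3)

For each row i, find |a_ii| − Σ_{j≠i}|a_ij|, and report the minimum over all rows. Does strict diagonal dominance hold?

row 1: |8| − (3+3) = 2
row 2: |8| − (1+4) = 3
row 3: |8| − (4+2) = 2
minimum over rows = 2 → strictly diagonally dominant (convergence guaranteed)

2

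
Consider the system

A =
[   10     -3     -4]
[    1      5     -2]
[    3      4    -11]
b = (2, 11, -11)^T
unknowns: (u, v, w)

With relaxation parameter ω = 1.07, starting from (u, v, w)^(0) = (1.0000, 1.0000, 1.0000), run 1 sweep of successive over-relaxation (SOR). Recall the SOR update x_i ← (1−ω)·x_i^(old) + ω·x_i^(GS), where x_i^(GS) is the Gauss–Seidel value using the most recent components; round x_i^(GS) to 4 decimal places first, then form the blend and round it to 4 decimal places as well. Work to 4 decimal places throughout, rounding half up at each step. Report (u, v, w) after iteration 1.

(0.8930, 2.5209, 2.2414)

Iteration 1:
  u: GS value = (2 - (-3)·1.0000 - (-4)·1.0000) / (10) = 0.9000;  u ← (1−ω)·1.0000 + ω·0.9000 = 0.8930
  v: GS value = (11 - (1)·0.8930 - (-2)·1.0000) / (5) = 2.4214;  v ← (1−ω)·1.0000 + ω·2.4214 = 2.5209
  w: GS value = (-11 - (3)·0.8930 - (4)·2.5209) / (-11) = 2.1602;  w ← (1−ω)·1.0000 + ω·2.1602 = 2.2414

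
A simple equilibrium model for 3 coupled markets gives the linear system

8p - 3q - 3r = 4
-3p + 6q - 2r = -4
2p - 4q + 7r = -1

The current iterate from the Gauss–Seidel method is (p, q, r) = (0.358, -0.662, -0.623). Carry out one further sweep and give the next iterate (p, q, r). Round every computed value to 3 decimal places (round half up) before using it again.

(0.018, -0.865, -0.642)

One sweep:
  p = (4 - (-3)·-0.662 - (-3)·-0.623) / (8) = 0.018
  q = (-4 - (-3)·0.018 - (-2)·-0.623) / (6) = -0.865
  r = (-1 - (2)·0.018 - (-4)·-0.865) / (7) = -0.642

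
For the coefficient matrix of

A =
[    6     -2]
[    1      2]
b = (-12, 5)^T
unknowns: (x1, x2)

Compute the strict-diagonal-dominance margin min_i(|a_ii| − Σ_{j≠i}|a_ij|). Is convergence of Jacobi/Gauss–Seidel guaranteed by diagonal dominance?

row 1: |6| − (2) = 4
row 2: |2| − (1) = 1
minimum over rows = 1 → strictly diagonally dominant (convergence guaranteed)

1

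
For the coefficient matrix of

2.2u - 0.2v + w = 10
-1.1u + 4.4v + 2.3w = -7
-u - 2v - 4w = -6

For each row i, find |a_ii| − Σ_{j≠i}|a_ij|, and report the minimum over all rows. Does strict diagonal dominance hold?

1

row 1: |2.2| − (0.2+1) = 1
row 2: |4.4| − (1.1+2.3) = 1
row 3: |-4| − (1+2) = 1
minimum over rows = 1 → strictly diagonally dominant (convergence guaranteed)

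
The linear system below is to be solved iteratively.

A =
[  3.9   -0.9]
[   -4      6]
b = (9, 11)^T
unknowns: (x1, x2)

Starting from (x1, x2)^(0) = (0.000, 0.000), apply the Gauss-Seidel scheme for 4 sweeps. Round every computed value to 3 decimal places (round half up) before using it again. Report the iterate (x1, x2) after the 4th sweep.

(3.224, 3.983)

Iteration 1:
  x1 = (9 - (-0.9)·0.000) / (3.9) = 2.308
  x2 = (11 - (-4)·2.308) / (6) = 3.372
Iteration 2:
  x1 = (9 - (-0.9)·3.372) / (3.9) = 3.086
  x2 = (11 - (-4)·3.086) / (6) = 3.891
Iteration 3:
  x1 = (9 - (-0.9)·3.891) / (3.9) = 3.206
  x2 = (11 - (-4)·3.206) / (6) = 3.971
Iteration 4:
  x1 = (9 - (-0.9)·3.971) / (3.9) = 3.224
  x2 = (11 - (-4)·3.224) / (6) = 3.983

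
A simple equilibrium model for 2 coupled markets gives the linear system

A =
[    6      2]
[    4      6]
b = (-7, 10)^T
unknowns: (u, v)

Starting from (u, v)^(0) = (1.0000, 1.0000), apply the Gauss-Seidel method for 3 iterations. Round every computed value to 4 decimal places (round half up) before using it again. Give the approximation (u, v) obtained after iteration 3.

Iteration 1:
  u = (-7 - (2)·1.0000) / (6) = -1.5000
  v = (10 - (4)·-1.5000) / (6) = 2.6667
Iteration 2:
  u = (-7 - (2)·2.6667) / (6) = -2.0556
  v = (10 - (4)·-2.0556) / (6) = 3.0371
Iteration 3:
  u = (-7 - (2)·3.0371) / (6) = -2.1790
  v = (10 - (4)·-2.1790) / (6) = 3.1193

(-2.1790, 3.1193)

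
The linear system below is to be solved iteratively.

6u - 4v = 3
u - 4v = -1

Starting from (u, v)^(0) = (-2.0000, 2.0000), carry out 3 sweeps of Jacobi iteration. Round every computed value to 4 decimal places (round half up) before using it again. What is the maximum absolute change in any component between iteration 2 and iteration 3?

Iteration 1:
  u = (3 - (-4)·2.0000) / (6) = 1.8333
  v = (-1 - (1)·-2.0000) / (-4) = -0.2500
Iteration 2:
  u = (3 - (-4)·-0.2500) / (6) = 0.3333
  v = (-1 - (1)·1.8333) / (-4) = 0.7083
Iteration 3:
  u = (3 - (-4)·0.7083) / (6) = 0.9722
  v = (-1 - (1)·0.3333) / (-4) = 0.3333
Change: (0.6389, -0.3750) → max |·| = 0.6389

0.6389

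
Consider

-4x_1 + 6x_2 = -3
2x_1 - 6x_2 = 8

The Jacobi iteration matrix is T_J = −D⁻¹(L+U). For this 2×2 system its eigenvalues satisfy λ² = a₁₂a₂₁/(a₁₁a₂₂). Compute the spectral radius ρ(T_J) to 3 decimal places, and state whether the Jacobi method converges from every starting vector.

a₁₂a₂₁/(a₁₁a₂₂) = (6)·(2) / ((-4)·(-6)) = 0.500000
ρ = √|0.500000| = √0.500000 = 0.707
ρ < 1, so Jacobi converges

0.707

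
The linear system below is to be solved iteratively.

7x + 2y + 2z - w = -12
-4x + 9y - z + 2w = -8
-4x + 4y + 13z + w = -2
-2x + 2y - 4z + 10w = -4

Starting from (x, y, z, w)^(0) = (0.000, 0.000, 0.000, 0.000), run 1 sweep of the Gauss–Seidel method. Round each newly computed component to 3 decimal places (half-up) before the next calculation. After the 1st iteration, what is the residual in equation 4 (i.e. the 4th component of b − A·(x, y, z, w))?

0.002

Iteration 1:
  x = (-12 - (2)·0.000 - (2)·0.000 - (-1)·0.000) / (7) = -1.714
  y = (-8 - (-4)·-1.714 - (-1)·0.000 - (2)·0.000) / (9) = -1.651
  z = (-2 - (-4)·-1.714 - (4)·-1.651 - (1)·0.000) / (13) = -0.173
  w = (-4 - (-2)·-1.714 - (2)·-1.651 - (-4)·-0.173) / (10) = -0.482
Residual b − A·x = (3.164, 0.794, 0.479, 0.002)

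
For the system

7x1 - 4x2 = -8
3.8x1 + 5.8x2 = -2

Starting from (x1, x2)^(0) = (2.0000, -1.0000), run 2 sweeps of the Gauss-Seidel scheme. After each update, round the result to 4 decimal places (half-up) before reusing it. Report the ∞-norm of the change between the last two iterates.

Iteration 1:
  x1 = (-8 - (-4)·-1.0000) / (7) = -1.7143
  x2 = (-2 - (3.8)·-1.7143) / (5.8) = 0.7783
Iteration 2:
  x1 = (-8 - (-4)·0.7783) / (7) = -0.6981
  x2 = (-2 - (3.8)·-0.6981) / (5.8) = 0.1125
Change: (1.0162, -0.6658) → max |·| = 1.0162

1.0162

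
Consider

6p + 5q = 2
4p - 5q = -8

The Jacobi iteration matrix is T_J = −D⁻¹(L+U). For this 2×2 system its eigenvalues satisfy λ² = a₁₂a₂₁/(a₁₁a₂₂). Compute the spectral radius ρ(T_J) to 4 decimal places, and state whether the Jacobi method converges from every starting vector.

0.8165

a₁₂a₂₁/(a₁₁a₂₂) = (5)·(4) / ((6)·(-5)) = -0.666667
ρ = √|-0.666667| = √0.666667 = 0.8165
ρ < 1, so Jacobi converges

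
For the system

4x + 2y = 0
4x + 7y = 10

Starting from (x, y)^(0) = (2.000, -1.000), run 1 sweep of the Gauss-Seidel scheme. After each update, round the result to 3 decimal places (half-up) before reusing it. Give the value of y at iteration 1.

Iteration 1:
  x = (0 - (2)·-1.000) / (4) = 0.500
  y = (10 - (4)·0.500) / (7) = 1.143

1.143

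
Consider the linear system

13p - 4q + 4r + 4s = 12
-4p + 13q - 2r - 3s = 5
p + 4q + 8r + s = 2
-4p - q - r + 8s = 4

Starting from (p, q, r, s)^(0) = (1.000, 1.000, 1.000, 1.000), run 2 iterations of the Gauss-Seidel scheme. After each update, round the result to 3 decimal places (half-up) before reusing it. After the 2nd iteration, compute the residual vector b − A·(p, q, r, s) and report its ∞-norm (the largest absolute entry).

1.350

Iteration 1:
  p = (12 - (-4)·1.000 - (4)·1.000 - (4)·1.000) / (13) = 0.615
  q = (5 - (-4)·0.615 - (-2)·1.000 - (-3)·1.000) / (13) = 0.958
  r = (2 - (1)·0.615 - (4)·0.958 - (1)·1.000) / (8) = -0.431
  s = (4 - (-4)·0.615 - (-1)·0.958 - (-1)·-0.431) / (8) = 0.873
Iteration 2:
  p = (12 - (-4)·0.958 - (4)·-0.431 - (4)·0.873) / (13) = 1.082
  q = (5 - (-4)·1.082 - (-2)·-0.431 - (-3)·0.873) / (13) = 0.853
  r = (2 - (1)·1.082 - (4)·0.853 - (1)·0.873) / (8) = -0.421
  s = (4 - (-4)·1.082 - (-1)·0.853 - (-1)·-0.421) / (8) = 1.095
Residual b − A·x = (-1.350, 0.682, -0.221, 0.000); ∞-norm = 1.350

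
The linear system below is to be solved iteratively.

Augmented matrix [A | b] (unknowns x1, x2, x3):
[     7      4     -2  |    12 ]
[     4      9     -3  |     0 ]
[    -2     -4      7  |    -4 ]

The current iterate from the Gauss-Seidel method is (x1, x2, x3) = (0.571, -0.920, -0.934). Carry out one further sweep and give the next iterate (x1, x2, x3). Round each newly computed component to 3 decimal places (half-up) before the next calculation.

(1.973, -1.188, -0.687)

One sweep:
  x1 = (12 - (4)·-0.920 - (-2)·-0.934) / (7) = 1.973
  x2 = (0 - (4)·1.973 - (-3)·-0.934) / (9) = -1.188
  x3 = (-4 - (-2)·1.973 - (-4)·-1.188) / (7) = -0.687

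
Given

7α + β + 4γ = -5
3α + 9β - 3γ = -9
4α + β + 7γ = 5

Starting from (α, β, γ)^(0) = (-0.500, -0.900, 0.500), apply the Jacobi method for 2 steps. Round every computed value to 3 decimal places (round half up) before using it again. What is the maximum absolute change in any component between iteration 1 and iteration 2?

0.393

Iteration 1:
  α = (-5 - (1)·-0.900 - (4)·0.500) / (7) = -0.871
  β = (-9 - (3)·-0.500 - (-3)·0.500) / (9) = -0.667
  γ = (5 - (4)·-0.500 - (1)·-0.900) / (7) = 1.129
Iteration 2:
  α = (-5 - (1)·-0.667 - (4)·1.129) / (7) = -1.264
  β = (-9 - (3)·-0.871 - (-3)·1.129) / (9) = -0.333
  γ = (5 - (4)·-0.871 - (1)·-0.667) / (7) = 1.307
Change: (-0.393, 0.334, 0.178) → max |·| = 0.393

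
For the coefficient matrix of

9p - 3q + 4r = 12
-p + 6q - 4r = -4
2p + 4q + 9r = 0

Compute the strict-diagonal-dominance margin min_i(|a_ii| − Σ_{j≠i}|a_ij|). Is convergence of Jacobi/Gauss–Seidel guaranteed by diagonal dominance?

row 1: |9| − (3+4) = 2
row 2: |6| − (1+4) = 1
row 3: |9| − (2+4) = 3
minimum over rows = 1 → strictly diagonally dominant (convergence guaranteed)

1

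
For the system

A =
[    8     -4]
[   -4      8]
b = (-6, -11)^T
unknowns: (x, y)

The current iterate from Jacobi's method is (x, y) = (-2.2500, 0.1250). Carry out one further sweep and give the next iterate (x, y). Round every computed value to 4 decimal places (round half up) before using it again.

One sweep:
  x = (-6 - (-4)·0.1250) / (8) = -0.6875
  y = (-11 - (-4)·-2.2500) / (8) = -2.5000

(-0.6875, -2.5000)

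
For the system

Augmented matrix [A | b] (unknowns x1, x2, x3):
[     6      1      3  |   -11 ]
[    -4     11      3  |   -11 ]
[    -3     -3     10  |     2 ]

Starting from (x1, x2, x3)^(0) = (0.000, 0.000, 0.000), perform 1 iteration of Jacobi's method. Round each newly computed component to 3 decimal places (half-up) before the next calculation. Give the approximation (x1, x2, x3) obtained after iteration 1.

(-1.833, -1.000, 0.200)

Iteration 1:
  x1 = (-11 - (1)·0.000 - (3)·0.000) / (6) = -1.833
  x2 = (-11 - (-4)·0.000 - (3)·0.000) / (11) = -1.000
  x3 = (2 - (-3)·0.000 - (-3)·0.000) / (10) = 0.200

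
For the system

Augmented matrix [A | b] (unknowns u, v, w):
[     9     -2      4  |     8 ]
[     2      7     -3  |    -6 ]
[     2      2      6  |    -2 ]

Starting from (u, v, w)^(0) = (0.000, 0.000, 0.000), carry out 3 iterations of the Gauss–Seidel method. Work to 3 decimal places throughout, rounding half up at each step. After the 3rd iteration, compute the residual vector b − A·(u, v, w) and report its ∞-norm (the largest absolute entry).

0.077

Iteration 1:
  u = (8 - (-2)·0.000 - (4)·0.000) / (9) = 0.889
  v = (-6 - (2)·0.889 - (-3)·0.000) / (7) = -1.111
  w = (-2 - (2)·0.889 - (2)·-1.111) / (6) = -0.259
Iteration 2:
  u = (8 - (-2)·-1.111 - (4)·-0.259) / (9) = 0.757
  v = (-6 - (2)·0.757 - (-3)·-0.259) / (7) = -1.184
  w = (-2 - (2)·0.757 - (2)·-1.184) / (6) = -0.191
Iteration 3:
  u = (8 - (-2)·-1.184 - (4)·-0.191) / (9) = 0.711
  v = (-6 - (2)·0.711 - (-3)·-0.191) / (7) = -1.142
  w = (-2 - (2)·0.711 - (2)·-1.142) / (6) = -0.190
Residual b − A·x = (0.077, 0.002, 0.002); ∞-norm = 0.077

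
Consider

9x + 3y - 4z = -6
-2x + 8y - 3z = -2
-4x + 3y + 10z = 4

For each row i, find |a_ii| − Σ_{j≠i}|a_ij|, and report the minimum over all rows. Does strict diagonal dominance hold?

2

row 1: |9| − (3+4) = 2
row 2: |8| − (2+3) = 3
row 3: |10| − (4+3) = 3
minimum over rows = 2 → strictly diagonally dominant (convergence guaranteed)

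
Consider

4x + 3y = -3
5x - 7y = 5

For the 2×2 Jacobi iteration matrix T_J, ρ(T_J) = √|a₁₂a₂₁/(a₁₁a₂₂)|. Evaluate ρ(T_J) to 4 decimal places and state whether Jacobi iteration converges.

a₁₂a₂₁/(a₁₁a₂₂) = (3)·(5) / ((4)·(-7)) = -0.535714
ρ = √|-0.535714| = √0.535714 = 0.7319
ρ < 1, so Jacobi converges

0.7319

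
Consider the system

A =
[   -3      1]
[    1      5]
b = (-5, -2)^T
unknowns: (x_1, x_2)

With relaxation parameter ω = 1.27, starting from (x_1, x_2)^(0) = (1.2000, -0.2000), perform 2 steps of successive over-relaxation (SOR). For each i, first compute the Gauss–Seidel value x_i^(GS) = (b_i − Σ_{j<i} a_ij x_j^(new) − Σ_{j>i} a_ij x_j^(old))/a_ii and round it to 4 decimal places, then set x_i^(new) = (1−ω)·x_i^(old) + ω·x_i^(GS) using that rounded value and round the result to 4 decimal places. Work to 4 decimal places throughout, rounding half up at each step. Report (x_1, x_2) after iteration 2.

Iteration 1:
  x_1: GS value = (-5 - (1)·-0.2000) / (-3) = 1.6000;  x_1 ← (1−ω)·1.2000 + ω·1.6000 = 1.7080
  x_2: GS value = (-2 - (1)·1.7080) / (5) = -0.7416;  x_2 ← (1−ω)·-0.2000 + ω·-0.7416 = -0.8878
Iteration 2:
  x_1: GS value = (-5 - (1)·-0.8878) / (-3) = 1.3707;  x_1 ← (1−ω)·1.7080 + ω·1.3707 = 1.2796
  x_2: GS value = (-2 - (1)·1.2796) / (5) = -0.6559;  x_2 ← (1−ω)·-0.8878 + ω·-0.6559 = -0.5933

(1.2796, -0.5933)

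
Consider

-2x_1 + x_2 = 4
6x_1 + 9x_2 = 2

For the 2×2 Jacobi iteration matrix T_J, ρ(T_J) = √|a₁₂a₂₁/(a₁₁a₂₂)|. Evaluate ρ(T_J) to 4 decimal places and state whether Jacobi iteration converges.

a₁₂a₂₁/(a₁₁a₂₂) = (1)·(6) / ((-2)·(9)) = -0.333333
ρ = √|-0.333333| = √0.333333 = 0.5774
ρ < 1, so Jacobi converges

0.5774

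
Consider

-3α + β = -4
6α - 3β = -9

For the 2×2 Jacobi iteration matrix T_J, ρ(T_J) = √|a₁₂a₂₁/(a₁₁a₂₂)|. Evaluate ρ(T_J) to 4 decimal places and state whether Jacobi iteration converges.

0.8165

a₁₂a₂₁/(a₁₁a₂₂) = (1)·(6) / ((-3)·(-3)) = 0.666667
ρ = √|0.666667| = √0.666667 = 0.8165
ρ < 1, so Jacobi converges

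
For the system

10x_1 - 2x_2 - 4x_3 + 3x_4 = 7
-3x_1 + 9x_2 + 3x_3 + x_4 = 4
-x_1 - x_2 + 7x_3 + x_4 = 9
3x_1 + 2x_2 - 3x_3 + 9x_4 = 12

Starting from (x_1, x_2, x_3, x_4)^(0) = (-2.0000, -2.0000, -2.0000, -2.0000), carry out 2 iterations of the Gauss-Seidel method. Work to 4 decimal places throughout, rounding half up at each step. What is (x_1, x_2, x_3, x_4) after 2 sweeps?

(1.2087, 0.0770, 1.2422, 1.3274)

Iteration 1:
  x_1 = (7 - (-2)·-2.0000 - (-4)·-2.0000 - (3)·-2.0000) / (10) = 0.1000
  x_2 = (4 - (-3)·0.1000 - (3)·-2.0000 - (1)·-2.0000) / (9) = 1.3667
  x_3 = (9 - (-1)·0.1000 - (-1)·1.3667 - (1)·-2.0000) / (7) = 1.7810
  x_4 = (12 - (3)·0.1000 - (2)·1.3667 - (-3)·1.7810) / (9) = 1.5900
Iteration 2:
  x_1 = (7 - (-2)·1.3667 - (-4)·1.7810 - (3)·1.5900) / (10) = 1.2087
  x_2 = (4 - (-3)·1.2087 - (3)·1.7810 - (1)·1.5900) / (9) = 0.0770
  x_3 = (9 - (-1)·1.2087 - (-1)·0.0770 - (1)·1.5900) / (7) = 1.2422
  x_4 = (12 - (3)·1.2087 - (2)·0.0770 - (-3)·1.2422) / (9) = 1.3274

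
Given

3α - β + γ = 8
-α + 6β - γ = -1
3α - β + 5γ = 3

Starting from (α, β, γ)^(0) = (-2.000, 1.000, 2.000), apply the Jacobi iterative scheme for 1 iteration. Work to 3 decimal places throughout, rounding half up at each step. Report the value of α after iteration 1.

Iteration 1:
  α = (8 - (-1)·1.000 - (1)·2.000) / (3) = 2.333
  β = (-1 - (-1)·-2.000 - (-1)·2.000) / (6) = -0.167
  γ = (3 - (3)·-2.000 - (-1)·1.000) / (5) = 2.000

2.333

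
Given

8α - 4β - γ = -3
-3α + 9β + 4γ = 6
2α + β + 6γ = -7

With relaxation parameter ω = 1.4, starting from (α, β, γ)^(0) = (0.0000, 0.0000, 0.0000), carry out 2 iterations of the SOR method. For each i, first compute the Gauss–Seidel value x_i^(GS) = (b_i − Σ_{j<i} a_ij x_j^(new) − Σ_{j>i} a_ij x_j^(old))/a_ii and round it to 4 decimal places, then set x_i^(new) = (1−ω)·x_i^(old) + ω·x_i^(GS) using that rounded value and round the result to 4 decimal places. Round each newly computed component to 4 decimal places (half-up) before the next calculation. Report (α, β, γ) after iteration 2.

Iteration 1:
  α: GS value = (-3 - (-4)·0.0000 - (-1)·0.0000) / (8) = -0.3750;  α ← (1−ω)·0.0000 + ω·-0.3750 = -0.5250
  β: GS value = (6 - (-3)·-0.5250 - (4)·0.0000) / (9) = 0.4917;  β ← (1−ω)·0.0000 + ω·0.4917 = 0.6884
  γ: GS value = (-7 - (2)·-0.5250 - (1)·0.6884) / (6) = -1.1064;  γ ← (1−ω)·0.0000 + ω·-1.1064 = -1.5490
Iteration 2:
  α: GS value = (-3 - (-4)·0.6884 - (-1)·-1.5490) / (8) = -0.2244;  α ← (1−ω)·-0.5250 + ω·-0.2244 = -0.1042
  β: GS value = (6 - (-3)·-0.1042 - (4)·-1.5490) / (9) = 1.3204;  β ← (1−ω)·0.6884 + ω·1.3204 = 1.5732
  γ: GS value = (-7 - (2)·-0.1042 - (1)·1.5732) / (6) = -1.3941;  γ ← (1−ω)·-1.5490 + ω·-1.3941 = -1.3321

(-0.1042, 1.5732, -1.3321)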